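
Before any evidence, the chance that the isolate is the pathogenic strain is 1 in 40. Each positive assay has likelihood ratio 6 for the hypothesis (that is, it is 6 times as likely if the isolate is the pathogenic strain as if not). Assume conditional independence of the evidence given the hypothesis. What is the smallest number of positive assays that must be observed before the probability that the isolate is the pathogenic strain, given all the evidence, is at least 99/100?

Prior odds: 0.025 ÷ 0.975 = 1/39.
Likelihood ratio per positive assay = 6.
Target odds: 0.99 ÷ 0.01 = 99.
Need (1/39) × 6ⁿ ≥ 99, i.e. 6ⁿ ≥ 3861.
6⁴ = 1296 falls short of 3861 but 6⁵ = 7776 reaches it, so n = 5.

5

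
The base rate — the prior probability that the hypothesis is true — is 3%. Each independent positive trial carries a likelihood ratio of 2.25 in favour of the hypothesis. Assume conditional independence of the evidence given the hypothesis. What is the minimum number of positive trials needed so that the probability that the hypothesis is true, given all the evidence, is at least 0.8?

6

Prior odds = 0.03/0.97 = 3/97.
Likelihood ratio per positive trial = 2.25.
Target posterior odds = 0.8/0.2 = 4.
Need (3/97) × 2.25ⁿ ≥ 4, i.e. 2.25ⁿ ≥ 388/3.
2.25⁵ = 59049/1024 falls short of 388/3 but 2.25⁶ = 531441/4096 reaches it, so n = 6.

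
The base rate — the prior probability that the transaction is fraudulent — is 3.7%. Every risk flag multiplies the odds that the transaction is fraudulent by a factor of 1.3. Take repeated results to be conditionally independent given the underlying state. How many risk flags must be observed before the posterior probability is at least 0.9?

21

Prior odds: 0.037 ÷ 0.963 = 37/963.
Likelihood ratio per risk flag = 1.3.
Target odds: 0.9 ÷ 0.1 = 9.
Need (37/963) × 1.3ⁿ ≥ 9, i.e. 1.3ⁿ ≥ 8667/37.
1.3²⁰ ≈190.05 falls short of 8667/37 but 1.3²¹ ≈247.065 reaches it, so n = 21.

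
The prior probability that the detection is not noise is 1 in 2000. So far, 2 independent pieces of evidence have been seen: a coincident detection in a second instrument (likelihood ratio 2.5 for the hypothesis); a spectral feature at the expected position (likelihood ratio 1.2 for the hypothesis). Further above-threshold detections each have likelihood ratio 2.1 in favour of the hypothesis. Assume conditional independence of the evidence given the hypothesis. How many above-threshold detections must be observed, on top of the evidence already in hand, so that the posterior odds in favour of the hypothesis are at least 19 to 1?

Prior odds = 0.0005/0.9995 = 1/1999.
Combined Bayes factor of the evidence already in hand = 2.5 × 1.2 = 3.
Odds after that evidence = (1/1999) × 3 = 3/1999.
Target odds = 19.
Need 2.1ⁿ ≥ 19 ÷ (3/1999) = 37981/3.
2.1¹² ≈7355.83 falls short of 37981/3 but 2.1¹³ ≈15447.2 reaches it, so n = 13.

13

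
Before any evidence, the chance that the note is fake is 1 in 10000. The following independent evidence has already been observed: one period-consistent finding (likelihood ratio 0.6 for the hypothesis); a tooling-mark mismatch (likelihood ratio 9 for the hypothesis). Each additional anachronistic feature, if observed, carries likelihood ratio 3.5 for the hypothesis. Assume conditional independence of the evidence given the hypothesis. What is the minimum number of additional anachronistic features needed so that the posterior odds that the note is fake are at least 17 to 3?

Prior odds = 0.0001/0.9999 = 1/9999.
Combined Bayes factor of the evidence already in hand = 0.6 × 9 = 5.4.
Odds after that evidence = (1/9999) × 5.4 = 3/5555.
Target odds = 17/3.
Need 3.5ⁿ ≥ 17/3 ÷ (3/5555) = 94435/9.
3.5⁷ = 823543/128 falls short of 94435/9 but 3.5⁸ = 5764801/256 reaches it, so n = 8.

8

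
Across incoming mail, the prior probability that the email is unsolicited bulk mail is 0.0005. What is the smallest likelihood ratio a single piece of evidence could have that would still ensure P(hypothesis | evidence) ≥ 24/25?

Prior odds = 0.0005/0.9995 = 1/1999.
Target odds = 0.96/0.04 = 24.
Required Bayes factor = 24 ÷ (1/1999) = 47976.

47976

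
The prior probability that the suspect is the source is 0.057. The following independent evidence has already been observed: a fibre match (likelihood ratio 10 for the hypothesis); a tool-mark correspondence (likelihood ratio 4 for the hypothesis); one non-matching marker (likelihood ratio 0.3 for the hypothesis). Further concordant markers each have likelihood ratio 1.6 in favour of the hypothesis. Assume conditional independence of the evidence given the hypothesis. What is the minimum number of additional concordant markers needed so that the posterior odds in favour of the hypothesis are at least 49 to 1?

Prior odds = 0.057/0.943 = 57/943.
Combined Bayes factor of the evidence already in hand = 10 × 4 × 0.3 = 12.
Odds after that evidence = (57/943) × 12 = 684/943.
Target odds = 49.
Need 1.6ⁿ ≥ 49 ÷ (684/943) = 46207/684.
1.6⁸ = 16777216/390625 falls short of 46207/684 but 1.6⁹ = 134217728/1953125 reaches it, so n = 9.

9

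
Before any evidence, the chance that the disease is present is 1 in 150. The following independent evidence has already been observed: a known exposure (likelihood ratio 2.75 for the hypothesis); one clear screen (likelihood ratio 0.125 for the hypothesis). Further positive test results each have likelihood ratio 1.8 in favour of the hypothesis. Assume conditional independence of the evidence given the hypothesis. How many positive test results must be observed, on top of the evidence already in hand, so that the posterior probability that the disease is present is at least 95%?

Prior odds = (1/150)/(149/150) = 1/149.
Combined Bayes factor of the evidence already in hand = 2.75 × 0.125 = 0.34375.
Odds after that evidence = (1/149) × 0.34375 = 11/4768.
Target odds = 0.95/0.05 = 19.
Need 1.8ⁿ ≥ 19 ÷ (11/4768) = 90592/11.
1.8¹⁵ ≈6746.64 falls short of 90592/11 but 1.8¹⁶ ≈12144 reaches it, so n = 16.

16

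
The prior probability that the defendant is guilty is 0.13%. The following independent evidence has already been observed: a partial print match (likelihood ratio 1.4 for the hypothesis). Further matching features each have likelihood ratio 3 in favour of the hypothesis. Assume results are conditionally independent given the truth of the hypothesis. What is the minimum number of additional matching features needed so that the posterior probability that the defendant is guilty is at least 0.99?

10

Prior odds = 0.0013/0.9987 = 13/9987.
Bayes factor of the evidence already in hand = 1.4.
Odds after that evidence = (13/9987) × 1.4 = 91/49935.
Target odds = 0.99/0.01 = 99.
Need 3ⁿ ≥ 99 ÷ (91/49935) = 4943565/91.
3⁹ = 19683 falls short of 4943565/91 but 3¹⁰ = 59049 reaches it, so n = 10.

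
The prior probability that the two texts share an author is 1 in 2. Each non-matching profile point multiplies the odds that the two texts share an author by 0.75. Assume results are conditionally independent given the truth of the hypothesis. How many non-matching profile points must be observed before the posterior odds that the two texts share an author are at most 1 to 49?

Prior odds: 0.5 ÷ 0.5 = 1.
Likelihood ratio per non-matching profile point = 0.75.
Target odds = 1/49.
Need 1 × 0.75ⁿ ≤ 1/49, i.e. 0.75ⁿ ≤ 1/49.
0.75¹³ = 1594323/67108864 is still above 1/49 but 0.75¹⁴ = 4782969/268435456 is at or below it, so n = 14.

14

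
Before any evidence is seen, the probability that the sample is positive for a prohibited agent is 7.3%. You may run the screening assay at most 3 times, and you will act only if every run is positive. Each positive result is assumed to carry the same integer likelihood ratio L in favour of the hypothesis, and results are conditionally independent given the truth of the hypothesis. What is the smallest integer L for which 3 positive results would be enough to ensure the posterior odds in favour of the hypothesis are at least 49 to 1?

Prior odds = 0.073/0.927 = 73/927.
Target odds = 49.
Need L³ ≥ 49 ÷ (73/927) = 45423/73.
8³ = 512 < 45423/73 ≤ 729 = 9³, so L = 9.

9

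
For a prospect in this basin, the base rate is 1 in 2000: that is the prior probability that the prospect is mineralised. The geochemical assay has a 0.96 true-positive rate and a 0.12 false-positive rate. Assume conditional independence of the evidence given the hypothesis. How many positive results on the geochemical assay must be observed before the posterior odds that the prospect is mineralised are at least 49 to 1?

6

Prior odds = 0.0005/0.9995 = 1/1999.
Likelihood ratio of a positive result = 0.96/0.12 = 8.
Target odds = 49.
Require 8ⁿ ≥ 49 ÷ (1/1999) = 97951.
8⁵ = 32768 falls short of 97951 but 8⁶ = 262144 reaches it, so n = 6.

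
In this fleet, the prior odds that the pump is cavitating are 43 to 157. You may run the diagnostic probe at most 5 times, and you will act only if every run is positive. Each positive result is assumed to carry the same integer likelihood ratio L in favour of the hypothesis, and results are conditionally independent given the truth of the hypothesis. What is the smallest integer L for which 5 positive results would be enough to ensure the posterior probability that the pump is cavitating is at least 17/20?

Prior odds = 43/157.
Target odds = 0.85/0.15 = 17/3.
Need L⁵ ≥ 17/3 ÷ (43/157) = 2669/129.
1⁵ = 1 < 2669/129 ≤ 32 = 2⁵, so L = 2.

2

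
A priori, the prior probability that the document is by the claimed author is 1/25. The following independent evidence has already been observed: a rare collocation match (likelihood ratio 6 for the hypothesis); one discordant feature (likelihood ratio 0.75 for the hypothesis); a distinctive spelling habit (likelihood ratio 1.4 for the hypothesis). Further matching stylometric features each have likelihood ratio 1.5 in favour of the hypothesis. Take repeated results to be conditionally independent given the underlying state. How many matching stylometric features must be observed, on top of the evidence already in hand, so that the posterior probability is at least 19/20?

Prior odds = 0.04/0.96 = 1/24.
Combined Bayes factor of the evidence already in hand = 6 × 0.75 × 1.4 = 6.3.
Odds after that evidence = (1/24) × 6.3 = 0.2625.
Target odds = 0.95/0.05 = 19.
Need 1.5ⁿ ≥ 19 ÷ 0.2625 = 1520/21.
1.5¹⁰ = 59049/1024 falls short of 1520/21 but 1.5¹¹ = 177147/2048 reaches it, so n = 11.

11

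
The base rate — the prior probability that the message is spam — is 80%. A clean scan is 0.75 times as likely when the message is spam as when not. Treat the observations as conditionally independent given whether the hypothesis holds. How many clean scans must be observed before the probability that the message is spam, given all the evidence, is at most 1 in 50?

19

Prior odds: 0.8 ÷ 0.2 = 4.
Likelihood ratio per clean scan = 0.75.
Target odds: 0.02 ÷ 0.98 = 1/49.
Require 0.75ⁿ ≤ 1/49 ÷ 4 = 1/196.
0.75¹⁸ ≈0.00563771 is still above 1/196 but 0.75¹⁹ ≈0.00422828 is at or below it, so n = 19.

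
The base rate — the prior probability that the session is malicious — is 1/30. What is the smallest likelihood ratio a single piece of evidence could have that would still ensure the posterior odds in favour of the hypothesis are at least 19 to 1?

Prior odds = (1/30)/(29/30) = 1/29.
Target odds = 19.
Required Bayes factor = 19 ÷ (1/29) = 551.

551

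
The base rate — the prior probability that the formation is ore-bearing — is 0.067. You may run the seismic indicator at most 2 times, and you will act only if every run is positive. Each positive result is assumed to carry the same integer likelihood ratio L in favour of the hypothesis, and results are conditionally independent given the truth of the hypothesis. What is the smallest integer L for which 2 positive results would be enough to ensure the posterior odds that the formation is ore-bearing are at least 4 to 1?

8

Prior odds = 0.067/0.933 = 67/933.
Target odds = 4.
Need L² ≥ 4 ÷ (67/933) = 3732/67.
7² = 49 < 3732/67 ≤ 64 = 8², so L = 8.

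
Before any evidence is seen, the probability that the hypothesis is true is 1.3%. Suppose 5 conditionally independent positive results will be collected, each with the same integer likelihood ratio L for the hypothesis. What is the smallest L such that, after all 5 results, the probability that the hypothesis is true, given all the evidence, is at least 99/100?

Prior odds = 0.013/0.987 = 13/987.
Target odds = 0.99/0.01 = 99.
Need L⁵ ≥ 99 ÷ (13/987) = 97713/13.
5⁵ = 3125 < 97713/13 ≤ 7776 = 6⁵, so L = 6.

6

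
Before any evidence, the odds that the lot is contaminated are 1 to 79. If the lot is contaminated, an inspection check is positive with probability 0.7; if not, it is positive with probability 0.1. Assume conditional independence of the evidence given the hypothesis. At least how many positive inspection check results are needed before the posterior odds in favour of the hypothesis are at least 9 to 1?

4

Prior odds = 1/79.
Likelihood ratio of a positive = 0.7/0.1 = 7.
Target odds = 9.
Require 7ⁿ ≥ 9 ÷ (1/79) = 711.
7³ = 343 falls short of 711 but 7⁴ = 2401 reaches it, so n = 4.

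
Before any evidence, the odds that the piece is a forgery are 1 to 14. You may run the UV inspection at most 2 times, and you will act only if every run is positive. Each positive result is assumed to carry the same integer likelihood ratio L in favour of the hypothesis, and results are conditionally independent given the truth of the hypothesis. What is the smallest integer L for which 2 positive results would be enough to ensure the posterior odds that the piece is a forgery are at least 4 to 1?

8

Prior odds = 1/14.
Target odds = 4.
Need L² ≥ 4 ÷ (1/14) = 56.
7² = 49 < 56 ≤ 64 = 8², so L = 8.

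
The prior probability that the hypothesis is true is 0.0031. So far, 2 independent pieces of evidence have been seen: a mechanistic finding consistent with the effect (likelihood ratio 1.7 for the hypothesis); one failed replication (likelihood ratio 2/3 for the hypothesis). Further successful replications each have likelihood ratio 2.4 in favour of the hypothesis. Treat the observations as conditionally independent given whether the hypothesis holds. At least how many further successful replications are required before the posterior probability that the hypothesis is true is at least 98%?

11

Prior odds = 0.0031/0.9969 = 31/9969.
Combined Bayes factor of the evidence already in hand = 1.7 × (2/3) = 17/15.
Odds after that evidence = (31/9969) × 17/15 = 527/149535.
Target odds = 0.98/0.02 = 49.
Need 2.4ⁿ ≥ 49 ÷ (527/149535) = 7327215/527.
2.4¹⁰ ≈6340.34 falls short of 7327215/527 but 2.4¹¹ ≈15216.8 reaches it, so n = 11.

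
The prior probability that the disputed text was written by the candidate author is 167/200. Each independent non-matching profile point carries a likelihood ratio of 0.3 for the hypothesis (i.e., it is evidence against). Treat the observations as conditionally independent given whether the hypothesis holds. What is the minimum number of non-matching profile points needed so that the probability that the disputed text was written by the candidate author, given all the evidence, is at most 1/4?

3

Prior odds: 0.835 ÷ 0.165 = 167/33.
Likelihood ratio per non-matching profile point = 0.3.
Target odds: 0.25 ÷ 0.75 = 1/3.
Require 0.3ⁿ ≤ 1/3 ÷ (167/33) = 11/167.
0.3² = 0.09 is still above 11/167 but 0.3³ = 0.027 is at or below it, so n = 3.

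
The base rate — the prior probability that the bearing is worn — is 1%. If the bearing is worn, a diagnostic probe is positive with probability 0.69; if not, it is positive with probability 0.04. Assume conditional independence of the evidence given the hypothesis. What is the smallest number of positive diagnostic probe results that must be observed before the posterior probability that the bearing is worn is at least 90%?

3

Prior odds = 0.01/0.99 = 1/99.
Likelihood ratio of a positive = 0.69/0.04 = 17.25.
Target odds: 0.9 ÷ 0.1 = 9.
Require 17.25ⁿ ≥ 9 ÷ (1/99) = 891.
17.25² = 297.5625 falls short of 891 but 17.25³ = 5132.953125 reaches it, so n = 3.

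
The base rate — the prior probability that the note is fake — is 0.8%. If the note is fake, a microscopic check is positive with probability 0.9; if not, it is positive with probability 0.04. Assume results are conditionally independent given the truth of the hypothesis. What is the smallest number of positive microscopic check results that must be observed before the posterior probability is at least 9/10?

3

Prior odds = 0.008/0.992 = 1/124.
Likelihood ratio of a positive = 0.9/0.04 = 22.5.
Target posterior odds = 0.9/0.1 = 9.
Require 22.5ⁿ ≥ 9 ÷ (1/124) = 1116.
22.5² = 506.25 falls short of 1116 but 22.5³ = 11390.625 reaches it, so n = 3.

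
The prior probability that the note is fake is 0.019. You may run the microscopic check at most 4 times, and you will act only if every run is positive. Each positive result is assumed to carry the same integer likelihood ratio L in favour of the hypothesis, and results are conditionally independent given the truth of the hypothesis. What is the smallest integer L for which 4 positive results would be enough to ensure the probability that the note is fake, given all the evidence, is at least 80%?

4

Prior odds = 0.019/0.981 = 19/981.
Target odds = 0.8/0.2 = 4.
Need L⁴ ≥ 4 ÷ (19/981) = 3924/19.
3⁴ = 81 < 3924/19 ≤ 256 = 4⁴, so L = 4.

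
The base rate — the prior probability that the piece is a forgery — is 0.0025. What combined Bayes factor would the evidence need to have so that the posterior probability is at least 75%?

Prior odds = 0.0025/0.9975 = 1/399.
Target odds = 0.75/0.25 = 3.
Required Bayes factor = 3 ÷ (1/399) = 1197.

1197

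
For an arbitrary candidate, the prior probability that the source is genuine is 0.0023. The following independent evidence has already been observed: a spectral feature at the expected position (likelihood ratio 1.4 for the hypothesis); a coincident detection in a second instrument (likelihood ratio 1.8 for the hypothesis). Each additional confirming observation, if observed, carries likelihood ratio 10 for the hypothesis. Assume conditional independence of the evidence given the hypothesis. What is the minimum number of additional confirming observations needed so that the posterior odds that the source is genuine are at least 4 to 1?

Prior odds = 0.0023/0.9977 = 23/9977.
Combined Bayes factor of the evidence already in hand = 1.4 × 1.8 = 2.52.
Odds after that evidence = (23/9977) × 2.52 = 1449/249425.
Target odds = 4.
Need 10ⁿ ≥ 4 ÷ (1449/249425) = 997700/1449.
10² = 100 falls short of 997700/1449 but 10³ = 1000 reaches it, so n = 3.

3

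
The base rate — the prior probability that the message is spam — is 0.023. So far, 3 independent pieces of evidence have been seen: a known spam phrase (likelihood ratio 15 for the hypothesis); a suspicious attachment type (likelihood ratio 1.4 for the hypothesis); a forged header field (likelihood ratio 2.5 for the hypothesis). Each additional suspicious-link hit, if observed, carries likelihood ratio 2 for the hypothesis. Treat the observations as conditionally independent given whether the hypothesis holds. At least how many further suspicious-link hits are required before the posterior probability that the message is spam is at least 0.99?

7

Prior odds = 0.023/0.977 = 23/977.
Combined Bayes factor of the evidence already in hand = 15 × 1.4 × 2.5 = 52.5.
Odds after that evidence = (23/977) × 52.5 = 2415/1954.
Target odds = 0.99/0.01 = 99.
Need 2ⁿ ≥ 99 ÷ (2415/1954) = 64482/805.
2⁶ = 64 falls short of 64482/805 but 2⁷ = 128 reaches it, so n = 7.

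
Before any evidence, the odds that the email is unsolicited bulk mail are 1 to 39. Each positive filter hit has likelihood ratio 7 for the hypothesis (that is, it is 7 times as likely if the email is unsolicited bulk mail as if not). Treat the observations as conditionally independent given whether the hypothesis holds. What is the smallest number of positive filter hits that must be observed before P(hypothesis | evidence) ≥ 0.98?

4

Prior odds = 1/39.
Likelihood ratio per positive filter hit = 7.
Target posterior odds = 0.98/0.02 = 49.
Require 7ⁿ ≥ 49 ÷ (1/39) = 1911.
7³ = 343 falls short of 1911 but 7⁴ = 2401 reaches it, so n = 4.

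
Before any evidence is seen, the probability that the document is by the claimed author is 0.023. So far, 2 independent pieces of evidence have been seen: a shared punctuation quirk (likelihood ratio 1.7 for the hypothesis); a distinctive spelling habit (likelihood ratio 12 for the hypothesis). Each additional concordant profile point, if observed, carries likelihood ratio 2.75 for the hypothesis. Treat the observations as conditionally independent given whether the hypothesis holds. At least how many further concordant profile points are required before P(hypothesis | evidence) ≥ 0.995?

6

Prior odds = 0.023/0.977 = 23/977.
Combined Bayes factor of the evidence already in hand = 1.7 × 12 = 20.4.
Odds after that evidence = (23/977) × 20.4 = 2346/4885.
Target odds = 0.995/0.005 = 199.
Need 2.75ⁿ ≥ 199 ÷ (2346/4885) = 972115/2346.
2.75⁵ = 161051/1024 falls short of 972115/2346 but 2.75⁶ = 1771561/4096 reaches it, so n = 6.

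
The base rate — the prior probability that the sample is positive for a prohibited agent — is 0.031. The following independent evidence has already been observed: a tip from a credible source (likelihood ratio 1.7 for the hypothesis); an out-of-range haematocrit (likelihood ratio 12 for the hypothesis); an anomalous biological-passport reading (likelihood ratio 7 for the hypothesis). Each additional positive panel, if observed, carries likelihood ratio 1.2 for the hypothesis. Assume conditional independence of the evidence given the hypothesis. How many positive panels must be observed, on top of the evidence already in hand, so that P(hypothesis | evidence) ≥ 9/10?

Prior odds = 0.031/0.969 = 31/969.
Combined Bayes factor of the evidence already in hand = 1.7 × 12 × 7 = 142.8.
Odds after that evidence = (31/969) × 142.8 = 434/95.
Target odds = 0.9/0.1 = 9.
Need 1.2ⁿ ≥ 9 ÷ (434/95) = 855/434.
1.2³ = 1.728 falls short of 855/434 but 1.2⁴ = 2.0736 reaches it, so n = 4.

4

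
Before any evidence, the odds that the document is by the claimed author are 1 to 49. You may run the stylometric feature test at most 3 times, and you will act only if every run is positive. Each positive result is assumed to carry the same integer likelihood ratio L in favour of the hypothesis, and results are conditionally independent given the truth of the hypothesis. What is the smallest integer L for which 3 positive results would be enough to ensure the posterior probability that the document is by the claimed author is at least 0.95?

10

Prior odds = 1/49.
Target odds = 0.95/0.05 = 19.
Need L³ ≥ 19 ÷ (1/49) = 931.
9³ = 729 < 931 ≤ 1000 = 10³, so L = 10.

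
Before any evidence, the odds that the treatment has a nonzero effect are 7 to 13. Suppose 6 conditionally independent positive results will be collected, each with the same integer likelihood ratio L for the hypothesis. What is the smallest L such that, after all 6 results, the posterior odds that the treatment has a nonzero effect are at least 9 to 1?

Prior odds = 7/13.
Target odds = 9.
Need L⁶ ≥ 9 ÷ (7/13) = 117/7.
1⁶ = 1 < 117/7 ≤ 64 = 2⁶, so L = 2.

2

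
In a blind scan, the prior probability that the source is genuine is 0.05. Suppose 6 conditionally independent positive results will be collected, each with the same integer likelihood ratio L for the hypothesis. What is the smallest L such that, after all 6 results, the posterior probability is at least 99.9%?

6

Prior odds = 0.05/0.95 = 1/19.
Target odds = 0.999/0.001 = 999.
Need L⁶ ≥ 999 ÷ (1/19) = 18981.
5⁶ = 15625 < 18981 ≤ 46656 = 6⁶, so L = 6.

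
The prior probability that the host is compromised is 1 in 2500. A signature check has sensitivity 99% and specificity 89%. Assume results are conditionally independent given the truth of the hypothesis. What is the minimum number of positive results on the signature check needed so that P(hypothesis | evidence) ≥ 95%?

Prior odds = 0.0004/0.9996 = 1/2499.
False-positive rate = 1 − 0.89 = 0.11; likelihood ratio of a positive = 0.99/0.11 = 9.
Target posterior odds = 0.95/0.05 = 19.
Require 9ⁿ ≥ 19 ÷ (1/2499) = 47481.
9⁴ = 6561 falls short of 47481 but 9⁵ = 59049 reaches it, so n = 5.

5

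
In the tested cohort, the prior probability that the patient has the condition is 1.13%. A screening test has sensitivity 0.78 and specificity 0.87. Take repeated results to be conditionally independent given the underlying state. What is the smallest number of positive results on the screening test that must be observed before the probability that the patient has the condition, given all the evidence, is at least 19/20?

Prior odds = 0.0113/0.9887 = 113/9887.
False-positive rate = 1 − 0.87 = 0.13; likelihood ratio of a positive = 0.78/0.13 = 6.
Target odds: 0.95 ÷ 0.05 = 19.
Require 6ⁿ ≥ 19 ÷ (113/9887) = 187853/113.
6⁴ = 1296 falls short of 187853/113 but 6⁵ = 7776 reaches it, so n = 5.

5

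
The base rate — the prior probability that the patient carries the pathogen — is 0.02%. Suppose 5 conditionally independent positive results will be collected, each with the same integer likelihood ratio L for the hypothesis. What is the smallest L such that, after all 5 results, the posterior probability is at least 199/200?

16

Prior odds = 0.0002/0.9998 = 1/4999.
Target odds = 0.995/0.005 = 199.
Need L⁵ ≥ 199 ÷ (1/4999) = 994801.
15⁵ = 759375 < 994801 ≤ 1048576 = 16⁵, so L = 16.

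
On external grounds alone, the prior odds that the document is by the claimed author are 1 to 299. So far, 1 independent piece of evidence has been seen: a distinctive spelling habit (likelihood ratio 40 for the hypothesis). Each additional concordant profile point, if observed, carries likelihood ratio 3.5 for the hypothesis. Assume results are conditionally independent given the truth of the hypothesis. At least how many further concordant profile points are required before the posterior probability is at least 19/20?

Prior odds = 1/299.
Bayes factor of the evidence already in hand = 40.
Odds after that evidence = (1/299) × 40 = 40/299.
Target odds = 0.95/0.05 = 19.
Need 3.5ⁿ ≥ 19 ÷ (40/299) = 142.025.
3.5³ = 42.875 falls short of 142.025 but 3.5⁴ = 150.0625 reaches it, so n = 4.

4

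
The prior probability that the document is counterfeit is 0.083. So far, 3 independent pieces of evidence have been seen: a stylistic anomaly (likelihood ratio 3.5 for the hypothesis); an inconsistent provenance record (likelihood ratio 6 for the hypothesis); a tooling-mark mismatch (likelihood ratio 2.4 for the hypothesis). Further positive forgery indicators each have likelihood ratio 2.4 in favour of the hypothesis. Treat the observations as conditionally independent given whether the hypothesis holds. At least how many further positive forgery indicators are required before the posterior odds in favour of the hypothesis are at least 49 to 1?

Prior odds = 0.083/0.917 = 83/917.
Combined Bayes factor of the evidence already in hand = 3.5 × 6 × 2.4 = 50.4.
Odds after that evidence = (83/917) × 50.4 = 2988/655.
Target odds = 49.
Need 2.4ⁿ ≥ 49 ÷ (2988/655) = 32095/2988.
2.4² = 5.76 falls short of 32095/2988 but 2.4³ = 13.824 reaches it, so n = 3.

3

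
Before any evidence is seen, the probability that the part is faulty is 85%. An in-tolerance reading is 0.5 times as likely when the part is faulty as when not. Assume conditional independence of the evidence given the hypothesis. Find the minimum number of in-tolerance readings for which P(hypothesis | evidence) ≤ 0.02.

Prior odds = 0.85/0.15 = 17/3.
Likelihood ratio per in-tolerance reading = 0.5.
Target odds: 0.02 ÷ 0.98 = 1/49.
Require 0.5ⁿ ≤ 1/49 ÷ (17/3) = 3/833.
0.5⁸ = 0.00390625 is still above 3/833 but 0.5⁹ = 0.001953125 is at or below it, so n = 9.

9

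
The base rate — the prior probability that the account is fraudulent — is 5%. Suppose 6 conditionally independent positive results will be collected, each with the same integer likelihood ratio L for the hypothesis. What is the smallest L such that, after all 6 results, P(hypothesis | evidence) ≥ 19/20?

3

Prior odds = 0.05/0.95 = 1/19.
Target odds = 0.95/0.05 = 19.
Need L⁶ ≥ 19 ÷ (1/19) = 361.
2⁶ = 64 < 361 ≤ 729 = 3⁶, so L = 3.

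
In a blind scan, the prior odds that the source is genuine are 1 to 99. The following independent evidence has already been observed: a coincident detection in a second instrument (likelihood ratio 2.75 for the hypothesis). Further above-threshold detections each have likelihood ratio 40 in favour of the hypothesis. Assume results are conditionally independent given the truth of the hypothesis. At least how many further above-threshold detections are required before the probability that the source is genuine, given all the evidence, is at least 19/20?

Prior odds = 1/99.
Bayes factor of the evidence already in hand = 2.75.
Odds after that evidence = (1/99) × 2.75 = 1/36.
Target odds = 0.95/0.05 = 19.
Need 40ⁿ ≥ 19 ÷ (1/36) = 684.
40¹ = 40 falls short of 684 but 40² = 1600 reaches it, so n = 2.

2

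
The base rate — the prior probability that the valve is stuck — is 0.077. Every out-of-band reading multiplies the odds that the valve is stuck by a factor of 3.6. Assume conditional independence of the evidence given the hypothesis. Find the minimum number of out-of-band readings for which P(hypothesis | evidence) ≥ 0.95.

5

Prior odds = 0.077/0.923 = 77/923.
Likelihood ratio per out-of-band reading = 3.6.
Target posterior odds = 0.95/0.05 = 19.
Require 3.6ⁿ ≥ 19 ÷ (77/923) = 17537/77.
3.6⁴ = 167.9616 falls short of 17537/77 but 3.6⁵ = 604.66176 reaches it, so n = 5.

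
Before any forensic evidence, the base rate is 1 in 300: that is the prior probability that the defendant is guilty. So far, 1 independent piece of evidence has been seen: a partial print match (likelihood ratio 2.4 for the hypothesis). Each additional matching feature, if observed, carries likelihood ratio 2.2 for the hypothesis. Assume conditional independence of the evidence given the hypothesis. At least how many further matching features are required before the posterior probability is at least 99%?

12

Prior odds = (1/300)/(299/300) = 1/299.
Bayes factor of the evidence already in hand = 2.4.
Odds after that evidence = (1/299) × 2.4 = 12/1495.
Target odds = 0.99/0.01 = 99.
Need 2.2ⁿ ≥ 99 ÷ (12/1495) = 12333.75.
2.2¹¹ ≈5843.18 falls short of 12333.75 but 2.2¹² ≈12855 reaches it, so n = 12.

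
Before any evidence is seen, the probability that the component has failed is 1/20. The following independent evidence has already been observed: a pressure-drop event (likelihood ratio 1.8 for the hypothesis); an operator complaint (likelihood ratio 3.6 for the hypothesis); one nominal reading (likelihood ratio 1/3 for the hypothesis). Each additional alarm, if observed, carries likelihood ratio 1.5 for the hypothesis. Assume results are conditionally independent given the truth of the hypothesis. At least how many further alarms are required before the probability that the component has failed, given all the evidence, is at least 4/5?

9

Prior odds = 0.05/0.95 = 1/19.
Combined Bayes factor of the evidence already in hand = 1.8 × 3.6 × (1/3) = 2.16.
Odds after that evidence = (1/19) × 2.16 = 54/475.
Target odds = 0.8/0.2 = 4.
Need 1.5ⁿ ≥ 4 ÷ (54/475) = 950/27.
1.5⁸ = 25.62890625 falls short of 950/27 but 1.5⁹ = 19683/512 reaches it, so n = 9.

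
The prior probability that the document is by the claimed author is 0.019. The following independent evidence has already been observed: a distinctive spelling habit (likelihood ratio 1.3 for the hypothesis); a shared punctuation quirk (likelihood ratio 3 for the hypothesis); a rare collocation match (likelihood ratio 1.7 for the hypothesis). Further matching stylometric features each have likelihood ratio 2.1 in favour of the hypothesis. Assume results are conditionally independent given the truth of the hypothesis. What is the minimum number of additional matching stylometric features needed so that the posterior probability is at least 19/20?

7

Prior odds = 0.019/0.981 = 19/981.
Combined Bayes factor of the evidence already in hand = 1.3 × 3 × 1.7 = 6.63.
Odds after that evidence = (19/981) × 6.63 = 4199/32700.
Target odds = 0.95/0.05 = 19.
Need 2.1ⁿ ≥ 19 ÷ (4199/32700) = 32700/221.
2.1⁶ = 85766121/1000000 falls short of 32700/221 but 2.1⁷ ≈180.109 reaches it, so n = 7.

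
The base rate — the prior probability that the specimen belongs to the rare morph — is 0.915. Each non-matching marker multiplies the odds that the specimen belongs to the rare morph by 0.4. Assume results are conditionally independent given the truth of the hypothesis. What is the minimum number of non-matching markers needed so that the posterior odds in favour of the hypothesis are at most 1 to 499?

Prior odds: 0.915 ÷ 0.085 = 183/17.
Likelihood ratio per non-matching marker = 0.4.
Target odds = 1/499.
Need (183/17) × 0.4ⁿ ≤ 1/499, i.e. 0.4ⁿ ≤ 17/91317.
0.4⁹ = 512/1953125 is still above 17/91317 but 0.4¹⁰ = 1024/9765625 is at or below it, so n = 10.

10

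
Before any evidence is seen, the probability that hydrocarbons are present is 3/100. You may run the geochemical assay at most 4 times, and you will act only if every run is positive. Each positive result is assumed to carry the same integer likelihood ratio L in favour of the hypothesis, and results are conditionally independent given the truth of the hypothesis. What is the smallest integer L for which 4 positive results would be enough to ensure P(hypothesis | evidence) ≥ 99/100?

Prior odds = 0.03/0.97 = 3/97.
Target odds = 0.99/0.01 = 99.
Need L⁴ ≥ 99 ÷ (3/97) = 3201.
7⁴ = 2401 < 3201 ≤ 4096 = 8⁴, so L = 8.

8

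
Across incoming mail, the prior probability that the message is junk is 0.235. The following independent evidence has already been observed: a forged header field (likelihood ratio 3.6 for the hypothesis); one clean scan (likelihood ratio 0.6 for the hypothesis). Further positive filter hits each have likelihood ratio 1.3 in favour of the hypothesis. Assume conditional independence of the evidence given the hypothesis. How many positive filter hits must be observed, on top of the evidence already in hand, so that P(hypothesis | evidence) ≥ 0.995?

22

Prior odds = 0.235/0.765 = 47/153.
Combined Bayes factor of the evidence already in hand = 3.6 × 0.6 = 2.16.
Odds after that evidence = (47/153) × 2.16 = 282/425.
Target odds = 0.995/0.005 = 199.
Need 1.3ⁿ ≥ 199 ÷ (282/425) = 84575/282.
1.3²¹ ≈247.065 falls short of 84575/282 but 1.3²² ≈321.184 reaches it, so n = 22.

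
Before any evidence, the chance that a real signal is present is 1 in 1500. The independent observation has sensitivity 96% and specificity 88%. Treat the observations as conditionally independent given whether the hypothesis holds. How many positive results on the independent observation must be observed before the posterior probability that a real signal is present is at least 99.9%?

7

Prior odds = (1/1500)/(1499/1500) = 1/1499.
False-positive rate = 1 − 0.88 = 0.12; likelihood ratio of a positive = 0.96/0.12 = 8.
Target posterior odds = 0.999/0.001 = 999.
Need (1/1499) × 8ⁿ ≥ 999, i.e. 8ⁿ ≥ 1497501.
8⁶ = 262144 falls short of 1497501 but 8⁷ = 2097152 reaches it, so n = 7.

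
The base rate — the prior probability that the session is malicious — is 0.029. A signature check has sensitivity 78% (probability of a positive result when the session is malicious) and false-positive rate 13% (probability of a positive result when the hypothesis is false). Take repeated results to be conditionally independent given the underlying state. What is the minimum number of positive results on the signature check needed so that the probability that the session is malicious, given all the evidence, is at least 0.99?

5

Prior odds = 0.029/0.971 = 29/971.
Likelihood ratio of a positive result = 0.78/0.13 = 6.
Target odds: 0.99 ÷ 0.01 = 99.
Require 6ⁿ ≥ 99 ÷ (29/971) = 96129/29.
6⁴ = 1296 falls short of 96129/29 but 6⁵ = 7776 reaches it, so n = 5.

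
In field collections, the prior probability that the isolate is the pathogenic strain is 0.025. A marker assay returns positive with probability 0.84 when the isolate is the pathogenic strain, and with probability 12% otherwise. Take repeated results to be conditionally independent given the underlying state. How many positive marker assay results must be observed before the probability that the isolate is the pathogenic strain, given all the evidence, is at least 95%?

4

Prior odds = 0.025/0.975 = 1/39.
Likelihood ratio of a positive result = 0.84/0.12 = 7.
Target posterior odds = 0.95/0.05 = 19.
Need (1/39) × 7ⁿ ≥ 19, i.e. 7ⁿ ≥ 741.
7³ = 343 falls short of 741 but 7⁴ = 2401 reaches it, so n = 4.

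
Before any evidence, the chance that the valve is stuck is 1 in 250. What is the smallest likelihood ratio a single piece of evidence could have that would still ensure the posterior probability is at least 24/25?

5976

Prior odds = 0.004/0.996 = 1/249.
Target odds = 0.96/0.04 = 24.
Required Bayes factor = 24 ÷ (1/249) = 5976.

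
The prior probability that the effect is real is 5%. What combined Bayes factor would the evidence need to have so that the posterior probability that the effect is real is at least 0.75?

Prior odds = 0.05/0.95 = 1/19.
Target odds = 0.75/0.25 = 3.
Required Bayes factor = 3 ÷ (1/19) = 57.

57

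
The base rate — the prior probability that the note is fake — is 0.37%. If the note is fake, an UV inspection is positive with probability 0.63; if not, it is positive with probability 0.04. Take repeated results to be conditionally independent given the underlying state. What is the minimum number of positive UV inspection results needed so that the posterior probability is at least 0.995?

4

Prior odds = 0.0037/0.9963 = 37/9963.
Likelihood ratio of a positive = 0.63/0.04 = 15.75.
Target posterior odds = 0.995/0.005 = 199.
Need (37/9963) × 15.75ⁿ ≥ 199, i.e. 15.75ⁿ ≥ 1982637/37.
15.75³ = 3906.984375 falls short of 1982637/37 but 15.75⁴ = 15752961/256 reaches it, so n = 4.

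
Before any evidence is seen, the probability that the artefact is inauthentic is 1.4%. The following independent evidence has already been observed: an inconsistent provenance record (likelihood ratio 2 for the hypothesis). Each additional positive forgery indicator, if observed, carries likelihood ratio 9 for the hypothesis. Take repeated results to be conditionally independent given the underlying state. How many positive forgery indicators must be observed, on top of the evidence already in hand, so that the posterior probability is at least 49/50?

Prior odds = 0.014/0.986 = 7/493.
Bayes factor of the evidence already in hand = 2.
Odds after that evidence = (7/493) × 2 = 14/493.
Target odds = 0.98/0.02 = 49.
Need 9ⁿ ≥ 49 ÷ (14/493) = 1725.5.
9³ = 729 falls short of 1725.5 but 9⁴ = 6561 reaches it, so n = 4.

4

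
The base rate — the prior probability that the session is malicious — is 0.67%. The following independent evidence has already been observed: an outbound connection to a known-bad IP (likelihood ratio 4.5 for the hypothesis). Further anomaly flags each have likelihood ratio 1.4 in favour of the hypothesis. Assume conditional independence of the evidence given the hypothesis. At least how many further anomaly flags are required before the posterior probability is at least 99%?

Prior odds = 0.0067/0.9933 = 67/9933.
Bayes factor of the evidence already in hand = 4.5.
Odds after that evidence = (67/9933) × 4.5 = 201/6622.
Target odds = 0.99/0.01 = 99.
Need 1.4ⁿ ≥ 99 ÷ (201/6622) = 218526/67.
1.4²⁴ ≈3214.2 falls short of 218526/67 but 1.4²⁵ ≈4499.88 reaches it, so n = 25.

25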